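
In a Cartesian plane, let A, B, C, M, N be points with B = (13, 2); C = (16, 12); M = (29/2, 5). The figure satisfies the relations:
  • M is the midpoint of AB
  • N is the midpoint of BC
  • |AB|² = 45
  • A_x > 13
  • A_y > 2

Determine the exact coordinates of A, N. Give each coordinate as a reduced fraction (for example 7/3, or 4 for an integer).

A = (16, 8)
N = (29/2, 7)

1. A_x = 16  [A = 2·M−B = 2·(29/2, 5)−(13, 2)]
2. A_y = 8  [A = 2·M−B = 2·(29/2, 5)−(13, 2)]
   so A = (16, 8)
3. N_x = 29/2  [2·N = B+C = (13, 2)+(16, 12)]
4. N_y = 7  [2·N = B+C = (13, 2)+(16, 12)]
   so N = (29/2, 7)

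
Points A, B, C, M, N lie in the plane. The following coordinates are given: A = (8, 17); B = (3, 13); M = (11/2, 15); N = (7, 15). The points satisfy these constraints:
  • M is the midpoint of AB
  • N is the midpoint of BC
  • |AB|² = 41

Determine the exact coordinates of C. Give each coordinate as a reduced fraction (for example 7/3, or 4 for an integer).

1. C_x = 11  [C = 2·N−B = 2·(7, 15)−(3, 13)]
2. C_y = 17  [C = 2·N−B = 2·(7, 15)−(3, 13)]
   so C = (11, 17)

C = (11, 17)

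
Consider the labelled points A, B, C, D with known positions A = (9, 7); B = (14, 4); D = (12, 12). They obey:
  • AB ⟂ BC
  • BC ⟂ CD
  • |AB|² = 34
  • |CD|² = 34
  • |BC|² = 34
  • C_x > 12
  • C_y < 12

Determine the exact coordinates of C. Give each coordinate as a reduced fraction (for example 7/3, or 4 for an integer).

1. C_x = 17  [[AB ⟂ BC ⇒ 5x-3y-58=0] ∩ [|C−(12, 12)|²=34]]
2. C_y = 9  [[AB ⟂ BC ⇒ 5x-3y-58=0] ∩ [|C−(12, 12)|²=34]]
   so C = (17, 9)

C = (17, 9)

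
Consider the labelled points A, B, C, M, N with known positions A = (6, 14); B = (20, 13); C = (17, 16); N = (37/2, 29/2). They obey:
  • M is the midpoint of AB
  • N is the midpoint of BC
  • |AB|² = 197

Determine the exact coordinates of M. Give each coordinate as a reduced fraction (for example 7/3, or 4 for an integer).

1. M_x = 13  [2·M = A+B = (6, 14)+(20, 13)]
2. M_y = 27/2  [2·M = A+B = (6, 14)+(20, 13)]
   so M = (13, 27/2)

M = (13, 27/2)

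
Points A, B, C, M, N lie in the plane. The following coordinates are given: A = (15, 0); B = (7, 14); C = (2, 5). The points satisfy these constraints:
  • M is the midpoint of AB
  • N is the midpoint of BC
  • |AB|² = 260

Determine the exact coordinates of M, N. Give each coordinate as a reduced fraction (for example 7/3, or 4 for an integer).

1. M_x = 11  [2·M = A+B = (15, 0)+(7, 14)]
2. M_y = 7  [2·M = A+B = (15, 0)+(7, 14)]
   so M = (11, 7)
3. N_x = 9/2  [2·N = B+C = (7, 14)+(2, 5)]
4. N_y = 19/2  [2·N = B+C = (7, 14)+(2, 5)]
   so N = (9/2, 19/2)

M = (11, 7)
N = (9/2, 19/2)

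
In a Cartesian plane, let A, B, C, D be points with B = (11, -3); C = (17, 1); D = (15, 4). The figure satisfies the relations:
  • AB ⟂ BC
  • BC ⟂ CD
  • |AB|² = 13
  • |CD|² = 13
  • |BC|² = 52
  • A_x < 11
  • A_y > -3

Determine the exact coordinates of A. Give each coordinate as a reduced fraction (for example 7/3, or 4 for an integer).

A = (9, 0)

1. A_x = 9  [[AB ⟂ BC ⇒ -6x-4y+54=0] ∩ [|A−(11, -3)|²=13]]
2. A_y = 0  [[AB ⟂ BC ⇒ -6x-4y+54=0] ∩ [|A−(11, -3)|²=13]]
   so A = (9, 0)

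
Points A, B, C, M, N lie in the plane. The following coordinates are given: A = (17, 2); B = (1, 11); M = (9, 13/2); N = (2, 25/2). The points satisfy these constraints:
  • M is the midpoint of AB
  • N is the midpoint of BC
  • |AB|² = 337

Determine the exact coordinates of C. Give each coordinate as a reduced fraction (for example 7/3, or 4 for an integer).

1. C_x = 3  [C = 2·N−B = 2·(2, 25/2)−(1, 11)]
2. C_y = 14  [C = 2·N−B = 2·(2, 25/2)−(1, 11)]
   so C = (3, 14)

C = (3, 14)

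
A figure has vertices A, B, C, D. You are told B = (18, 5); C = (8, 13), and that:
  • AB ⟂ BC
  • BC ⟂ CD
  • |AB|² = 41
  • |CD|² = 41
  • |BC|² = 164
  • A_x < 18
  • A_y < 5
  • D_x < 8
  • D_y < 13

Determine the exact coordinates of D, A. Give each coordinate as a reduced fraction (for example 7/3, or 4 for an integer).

D = (4, 8)
A = (14, 0)

1. D_x = 4  [[BC ⟂ CD ⇒ -10x+8y-24=0] ∩ [|D−(8, 13)|²=41]]
2. D_y = 8  [[BC ⟂ CD ⇒ -10x+8y-24=0] ∩ [|D−(8, 13)|²=41]]
   so D = (4, 8)
3. A_x = 14  [[AB ⟂ BC ⇒ 10x-8y-140=0] ∩ [|A−(18, 5)|²=41]]
4. A_y = 0  [[AB ⟂ BC ⇒ 10x-8y-140=0] ∩ [|A−(18, 5)|²=41]]
   so A = (14, 0)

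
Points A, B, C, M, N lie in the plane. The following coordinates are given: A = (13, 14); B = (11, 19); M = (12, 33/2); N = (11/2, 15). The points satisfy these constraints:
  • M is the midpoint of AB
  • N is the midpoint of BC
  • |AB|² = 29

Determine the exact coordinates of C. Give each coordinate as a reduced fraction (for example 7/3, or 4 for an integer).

C = (0, 11)

1. C_x = 0  [C = 2·N−B = 2·(11/2, 15)−(11, 19)]
2. C_y = 11  [C = 2·N−B = 2·(11/2, 15)−(11, 19)]
   so C = (0, 11)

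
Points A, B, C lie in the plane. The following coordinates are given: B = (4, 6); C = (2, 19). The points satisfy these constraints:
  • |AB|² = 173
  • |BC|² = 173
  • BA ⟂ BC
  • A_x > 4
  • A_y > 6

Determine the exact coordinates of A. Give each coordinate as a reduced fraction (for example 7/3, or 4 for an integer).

A = (17, 8)

1. A_x = 17  [[BA ⟂ BC ⇒ -2x+13y-70=0] ∩ [|A−(4, 6)|²=173]]
2. A_y = 8  [[BA ⟂ BC ⇒ -2x+13y-70=0] ∩ [|A−(4, 6)|²=173]]
   so A = (17, 8)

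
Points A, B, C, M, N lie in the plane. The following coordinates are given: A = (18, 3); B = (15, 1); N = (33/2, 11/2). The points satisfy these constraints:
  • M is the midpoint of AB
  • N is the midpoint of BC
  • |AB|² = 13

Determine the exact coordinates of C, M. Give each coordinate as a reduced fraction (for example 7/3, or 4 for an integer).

1. M_x = 33/2  [2·M = A+B = (18, 3)+(15, 1)]
2. M_y = 2  [2·M = A+B = (18, 3)+(15, 1)]
   so M = (33/2, 2)
3. C_x = 18  [C = 2·N−B = 2·(33/2, 11/2)−(15, 1)]
4. C_y = 10  [C = 2·N−B = 2·(33/2, 11/2)−(15, 1)]
   so C = (18, 10)

C = (18, 10)
M = (33/2, 2)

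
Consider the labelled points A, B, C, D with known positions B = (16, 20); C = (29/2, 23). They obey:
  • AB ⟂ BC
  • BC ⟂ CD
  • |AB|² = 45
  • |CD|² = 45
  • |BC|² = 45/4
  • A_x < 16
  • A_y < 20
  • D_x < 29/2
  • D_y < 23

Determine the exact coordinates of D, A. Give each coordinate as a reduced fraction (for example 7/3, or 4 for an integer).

1. D_x = 17/2  [[BC ⟂ CD ⇒ -3/2x+3y-189/4=0] ∩ [|D−(29/2, 23)|²=45]]
2. D_y = 20  [[BC ⟂ CD ⇒ -3/2x+3y-189/4=0] ∩ [|D−(29/2, 23)|²=45]]
   so D = (17/2, 20)
3. A_x = 10  [[AB ⟂ BC ⇒ 3/2x-3y+36=0] ∩ [|A−(16, 20)|²=45]]
4. A_y = 17  [[AB ⟂ BC ⇒ 3/2x-3y+36=0] ∩ [|A−(16, 20)|²=45]]
   so A = (10, 17)

D = (17/2, 20)
A = (10, 17)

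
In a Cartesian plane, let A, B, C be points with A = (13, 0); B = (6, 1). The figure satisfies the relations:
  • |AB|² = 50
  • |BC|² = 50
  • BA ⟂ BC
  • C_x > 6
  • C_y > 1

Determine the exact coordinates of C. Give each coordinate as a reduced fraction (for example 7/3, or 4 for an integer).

C = (7, 8)

1. C_x = 7  [[BA ⟂ BC ⇒ 7x-1y-41=0] ∩ [|C−(6, 1)|²=50]]
2. C_y = 8  [[BA ⟂ BC ⇒ 7x-1y-41=0] ∩ [|C−(6, 1)|²=50]]
   so C = (7, 8)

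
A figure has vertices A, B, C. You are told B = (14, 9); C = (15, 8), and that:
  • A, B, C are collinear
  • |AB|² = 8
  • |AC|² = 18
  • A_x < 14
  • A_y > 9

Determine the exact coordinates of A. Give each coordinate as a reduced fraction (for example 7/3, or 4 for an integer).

A = (12, 11)

1. A_x = 12  [[A, B, C are collinear ⇒ 1x+1y-23=0] ∩ [|A−(14, 9)|²=8]]
2. A_y = 11  [[A, B, C are collinear ⇒ 1x+1y-23=0] ∩ [|A−(14, 9)|²=8]]
   so A = (12, 11)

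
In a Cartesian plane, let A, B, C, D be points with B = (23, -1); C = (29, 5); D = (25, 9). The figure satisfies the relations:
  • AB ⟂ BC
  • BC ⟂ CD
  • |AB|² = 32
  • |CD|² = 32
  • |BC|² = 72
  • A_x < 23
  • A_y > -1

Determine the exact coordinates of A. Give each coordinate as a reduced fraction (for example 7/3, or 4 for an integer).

1. A_x = 19  [[AB ⟂ BC ⇒ -6x-6y+132=0] ∩ [|A−(23, -1)|²=32]]
2. A_y = 3  [[AB ⟂ BC ⇒ -6x-6y+132=0] ∩ [|A−(23, -1)|²=32]]
   so A = (19, 3)

A = (19, 3)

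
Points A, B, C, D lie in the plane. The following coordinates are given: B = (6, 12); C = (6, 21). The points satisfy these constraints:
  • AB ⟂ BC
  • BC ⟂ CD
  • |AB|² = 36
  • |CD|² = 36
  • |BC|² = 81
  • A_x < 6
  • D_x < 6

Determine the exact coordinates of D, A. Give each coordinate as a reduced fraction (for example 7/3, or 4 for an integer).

D = (0, 21)
A = (0, 12)

1. D_x = 0  [[BC ⟂ CD ⇒ 9y-189=0] ∩ [|D−(6, 21)|²=36]]
2. D_y = 21  [[BC ⟂ CD ⇒ 9y-189=0] ∩ [|D−(6, 21)|²=36]]
   so D = (0, 21)
3. A_x = 0  [[AB ⟂ BC ⇒ -9y+108=0] ∩ [|A−(6, 12)|²=36]]
4. A_y = 12  [[AB ⟂ BC ⇒ -9y+108=0] ∩ [|A−(6, 12)|²=36]]
   so A = (0, 12)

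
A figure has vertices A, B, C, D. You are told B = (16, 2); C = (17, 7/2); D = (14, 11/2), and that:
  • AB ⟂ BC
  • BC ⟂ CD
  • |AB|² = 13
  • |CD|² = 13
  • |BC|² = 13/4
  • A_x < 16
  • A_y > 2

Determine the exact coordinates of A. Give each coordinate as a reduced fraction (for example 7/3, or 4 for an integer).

1. A_x = 13  [[AB ⟂ BC ⇒ -1x-3/2y+19=0] ∩ [|A−(16, 2)|²=13]]
2. A_y = 4  [[AB ⟂ BC ⇒ -1x-3/2y+19=0] ∩ [|A−(16, 2)|²=13]]
   so A = (13, 4)

A = (13, 4)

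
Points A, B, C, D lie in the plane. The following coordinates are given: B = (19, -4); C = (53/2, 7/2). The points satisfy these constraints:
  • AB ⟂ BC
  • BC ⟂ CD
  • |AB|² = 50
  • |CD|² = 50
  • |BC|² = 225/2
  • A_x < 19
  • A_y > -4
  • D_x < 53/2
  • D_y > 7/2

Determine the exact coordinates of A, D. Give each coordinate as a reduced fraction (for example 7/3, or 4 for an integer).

1. A_x = 14  [[AB ⟂ BC ⇒ -15/2x-15/2y+225/2=0] ∩ [|A−(19, -4)|²=50]]
2. A_y = 1  [[AB ⟂ BC ⇒ -15/2x-15/2y+225/2=0] ∩ [|A−(19, -4)|²=50]]
   so A = (14, 1)
3. D_x = 43/2  [[BC ⟂ CD ⇒ 15/2x+15/2y-225=0] ∩ [|D−(53/2, 7/2)|²=50]]
4. D_y = 17/2  [[BC ⟂ CD ⇒ 15/2x+15/2y-225=0] ∩ [|D−(53/2, 7/2)|²=50]]
   so D = (43/2, 17/2)

A = (14, 1)
D = (43/2, 17/2)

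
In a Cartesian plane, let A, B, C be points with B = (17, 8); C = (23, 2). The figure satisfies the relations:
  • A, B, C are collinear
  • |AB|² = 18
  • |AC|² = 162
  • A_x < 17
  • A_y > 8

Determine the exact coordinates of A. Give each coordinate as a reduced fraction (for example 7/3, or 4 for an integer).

A = (14, 11)

1. A_x = 14  [[A, B, C are collinear ⇒ 6x+6y-150=0] ∩ [|A−(17, 8)|²=18]]
2. A_y = 11  [[A, B, C are collinear ⇒ 6x+6y-150=0] ∩ [|A−(17, 8)|²=18]]
   so A = (14, 11)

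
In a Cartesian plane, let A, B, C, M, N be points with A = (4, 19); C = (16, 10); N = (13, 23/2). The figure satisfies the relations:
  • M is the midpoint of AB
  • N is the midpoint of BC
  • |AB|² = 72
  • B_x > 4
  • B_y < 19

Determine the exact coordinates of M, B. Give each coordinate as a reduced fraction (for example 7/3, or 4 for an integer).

M = (7, 16)
B = (10, 13)

1. B_x = 10  [B = 2·N−C = 2·(13, 23/2)−(16, 10)]
2. B_y = 13  [B = 2·N−C = 2·(13, 23/2)−(16, 10)]
   so B = (10, 13)
3. M_x = 7  [2·M = A+B = (4, 19)+(10, 13)]
4. M_y = 16  [2·M = A+B = (4, 19)+(10, 13)]
   so M = (7, 16)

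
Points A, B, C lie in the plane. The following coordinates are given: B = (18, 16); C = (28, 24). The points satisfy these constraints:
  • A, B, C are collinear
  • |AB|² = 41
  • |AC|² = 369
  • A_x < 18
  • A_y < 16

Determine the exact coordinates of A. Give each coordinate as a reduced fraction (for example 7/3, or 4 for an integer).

1. A_x = 13  [[A, B, C are collinear ⇒ -8x+10y-16=0] ∩ [|A−(18, 16)|²=41]]
2. A_y = 12  [[A, B, C are collinear ⇒ -8x+10y-16=0] ∩ [|A−(18, 16)|²=41]]
   so A = (13, 12)

A = (13, 12)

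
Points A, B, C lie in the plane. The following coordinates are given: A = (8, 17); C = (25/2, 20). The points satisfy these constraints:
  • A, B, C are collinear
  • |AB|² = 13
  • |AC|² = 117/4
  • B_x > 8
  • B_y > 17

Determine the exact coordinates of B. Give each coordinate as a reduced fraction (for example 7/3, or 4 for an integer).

1. B_x = 11  [[A, B, C are collinear ⇒ 3x-9/2y+105/2=0] ∩ [|B−(8, 17)|²=13]]
2. B_y = 19  [[A, B, C are collinear ⇒ 3x-9/2y+105/2=0] ∩ [|B−(8, 17)|²=13]]
   so B = (11, 19)

B = (11, 19)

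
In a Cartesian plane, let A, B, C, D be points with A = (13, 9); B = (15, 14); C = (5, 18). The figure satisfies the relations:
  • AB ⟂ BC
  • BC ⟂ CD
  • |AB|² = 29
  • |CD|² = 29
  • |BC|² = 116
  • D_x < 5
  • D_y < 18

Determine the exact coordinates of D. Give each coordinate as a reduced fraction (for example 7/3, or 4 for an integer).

1. D_x = 3  [[BC ⟂ CD ⇒ -10x+4y-22=0] ∩ [|D−(5, 18)|²=29]]
2. D_y = 13  [[BC ⟂ CD ⇒ -10x+4y-22=0] ∩ [|D−(5, 18)|²=29]]
   so D = (3, 13)

D = (3, 13)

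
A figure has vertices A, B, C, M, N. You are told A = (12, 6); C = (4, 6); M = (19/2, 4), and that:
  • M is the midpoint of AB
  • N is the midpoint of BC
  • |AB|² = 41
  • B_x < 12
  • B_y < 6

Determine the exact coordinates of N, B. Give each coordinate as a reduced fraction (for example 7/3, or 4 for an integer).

1. B_x = 7  [B = 2·M−A = 2·(19/2, 4)−(12, 6)]
2. B_y = 2  [B = 2·M−A = 2·(19/2, 4)−(12, 6)]
   so B = (7, 2)
3. N_x = 11/2  [2·N = B+C = (7, 2)+(4, 6)]
4. N_y = 4  [2·N = B+C = (7, 2)+(4, 6)]
   so N = (11/2, 4)

N = (11/2, 4)
B = (7, 2)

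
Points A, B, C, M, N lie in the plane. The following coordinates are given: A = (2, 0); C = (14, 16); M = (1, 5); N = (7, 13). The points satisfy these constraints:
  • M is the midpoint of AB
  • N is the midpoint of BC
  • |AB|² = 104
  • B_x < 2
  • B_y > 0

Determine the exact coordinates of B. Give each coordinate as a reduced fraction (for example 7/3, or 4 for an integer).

B = (0, 10)

1. B_x = 0  [B = 2·M−A = 2·(1, 5)−(2, 0)]
2. B_y = 10  [B = 2·M−A = 2·(1, 5)−(2, 0)]
   so B = (0, 10)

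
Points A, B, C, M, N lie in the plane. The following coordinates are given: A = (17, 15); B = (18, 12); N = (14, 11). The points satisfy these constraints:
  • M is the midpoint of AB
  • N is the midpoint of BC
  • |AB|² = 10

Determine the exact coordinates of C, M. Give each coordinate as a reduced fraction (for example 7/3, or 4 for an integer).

1. M_x = 35/2  [2·M = A+B = (17, 15)+(18, 12)]
2. M_y = 27/2  [2·M = A+B = (17, 15)+(18, 12)]
   so M = (35/2, 27/2)
3. C_x = 10  [C = 2·N−B = 2·(14, 11)−(18, 12)]
4. C_y = 10  [C = 2·N−B = 2·(14, 11)−(18, 12)]
   so C = (10, 10)

C = (10, 10)
M = (35/2, 27/2)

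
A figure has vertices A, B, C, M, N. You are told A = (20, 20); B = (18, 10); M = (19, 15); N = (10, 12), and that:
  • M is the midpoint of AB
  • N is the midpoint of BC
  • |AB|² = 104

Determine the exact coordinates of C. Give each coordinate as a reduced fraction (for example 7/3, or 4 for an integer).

1. C_x = 2  [C = 2·N−B = 2·(10, 12)−(18, 10)]
2. C_y = 14  [C = 2·N−B = 2·(10, 12)−(18, 10)]
   so C = (2, 14)

C = (2, 14)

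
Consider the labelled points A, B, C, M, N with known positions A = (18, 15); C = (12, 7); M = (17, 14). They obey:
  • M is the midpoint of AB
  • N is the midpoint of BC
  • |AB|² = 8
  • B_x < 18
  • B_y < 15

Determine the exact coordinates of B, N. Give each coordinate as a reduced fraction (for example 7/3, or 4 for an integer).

1. B_x = 16  [B = 2·M−A = 2·(17, 14)−(18, 15)]
2. B_y = 13  [B = 2·M−A = 2·(17, 14)−(18, 15)]
   so B = (16, 13)
3. N_x = 14  [2·N = B+C = (16, 13)+(12, 7)]
4. N_y = 10  [2·N = B+C = (16, 13)+(12, 7)]
   so N = (14, 10)

B = (16, 13)
N = (14, 10)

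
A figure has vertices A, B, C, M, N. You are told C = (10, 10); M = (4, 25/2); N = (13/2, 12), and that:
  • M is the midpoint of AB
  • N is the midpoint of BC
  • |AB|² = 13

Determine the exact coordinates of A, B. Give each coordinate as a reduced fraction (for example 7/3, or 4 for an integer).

1. B_x = 3  [B = 2·N−C = 2·(13/2, 12)−(10, 10)]
2. B_y = 14  [B = 2·N−C = 2·(13/2, 12)−(10, 10)]
   so B = (3, 14)
3. A_x = 5  [A = 2·M−B = 2·(4, 25/2)−(3, 14)]
4. A_y = 11  [A = 2·M−B = 2·(4, 25/2)−(3, 14)]
   so A = (5, 11)

A = (5, 11)
B = (3, 14)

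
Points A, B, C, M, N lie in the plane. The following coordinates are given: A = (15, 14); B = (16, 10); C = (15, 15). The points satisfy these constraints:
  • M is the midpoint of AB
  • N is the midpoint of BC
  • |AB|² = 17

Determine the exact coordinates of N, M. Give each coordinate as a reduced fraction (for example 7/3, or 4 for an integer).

N = (31/2, 25/2)
M = (31/2, 12)

1. M_x = 31/2  [2·M = A+B = (15, 14)+(16, 10)]
2. M_y = 12  [2·M = A+B = (15, 14)+(16, 10)]
   so M = (31/2, 12)
3. N_x = 31/2  [2·N = B+C = (16, 10)+(15, 15)]
4. N_y = 25/2  [2·N = B+C = (16, 10)+(15, 15)]
   so N = (31/2, 25/2)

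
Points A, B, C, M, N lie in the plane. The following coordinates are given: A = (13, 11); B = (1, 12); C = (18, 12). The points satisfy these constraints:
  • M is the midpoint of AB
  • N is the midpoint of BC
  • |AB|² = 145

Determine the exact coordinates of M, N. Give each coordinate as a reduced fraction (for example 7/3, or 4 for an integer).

M = (7, 23/2)
N = (19/2, 12)

1. M_x = 7  [2·M = A+B = (13, 11)+(1, 12)]
2. M_y = 23/2  [2·M = A+B = (13, 11)+(1, 12)]
   so M = (7, 23/2)
3. N_x = 19/2  [2·N = B+C = (1, 12)+(18, 12)]
4. N_y = 12  [2·N = B+C = (1, 12)+(18, 12)]
   so N = (19/2, 12)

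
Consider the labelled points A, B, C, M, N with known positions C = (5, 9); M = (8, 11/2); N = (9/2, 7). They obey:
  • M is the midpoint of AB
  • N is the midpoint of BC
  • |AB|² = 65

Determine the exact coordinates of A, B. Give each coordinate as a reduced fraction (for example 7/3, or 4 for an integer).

1. B_x = 4  [B = 2·N−C = 2·(9/2, 7)−(5, 9)]
2. B_y = 5  [B = 2·N−C = 2·(9/2, 7)−(5, 9)]
   so B = (4, 5)
3. A_x = 12  [A = 2·M−B = 2·(8, 11/2)−(4, 5)]
4. A_y = 6  [A = 2·M−B = 2·(8, 11/2)−(4, 5)]
   so A = (12, 6)

A = (12, 6)
B = (4, 5)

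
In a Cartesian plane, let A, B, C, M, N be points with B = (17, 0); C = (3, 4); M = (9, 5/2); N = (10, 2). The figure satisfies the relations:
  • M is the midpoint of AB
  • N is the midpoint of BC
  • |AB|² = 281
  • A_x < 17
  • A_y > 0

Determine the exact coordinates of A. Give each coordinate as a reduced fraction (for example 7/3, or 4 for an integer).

A = (1, 5)

1. A_x = 1  [A = 2·M−B = 2·(9, 5/2)−(17, 0)]
2. A_y = 5  [A = 2·M−B = 2·(9, 5/2)−(17, 0)]
   so A = (1, 5)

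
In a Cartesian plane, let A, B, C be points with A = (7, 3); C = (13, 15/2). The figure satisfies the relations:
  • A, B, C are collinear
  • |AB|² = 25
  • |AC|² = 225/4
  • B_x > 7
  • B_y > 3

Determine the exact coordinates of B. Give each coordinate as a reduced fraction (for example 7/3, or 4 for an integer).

1. B_x = 11  [[A, B, C are collinear ⇒ 9/2x-6y-27/2=0] ∩ [|B−(7, 3)|²=25]]
2. B_y = 6  [[A, B, C are collinear ⇒ 9/2x-6y-27/2=0] ∩ [|B−(7, 3)|²=25]]
   so B = (11, 6)

B = (11, 6)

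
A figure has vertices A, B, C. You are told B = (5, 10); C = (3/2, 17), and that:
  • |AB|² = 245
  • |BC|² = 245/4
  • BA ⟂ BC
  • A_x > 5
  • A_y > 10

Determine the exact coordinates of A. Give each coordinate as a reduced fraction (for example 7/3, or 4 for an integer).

A = (19, 17)

1. A_x = 19  [[BA ⟂ BC ⇒ -7/2x+7y-105/2=0] ∩ [|A−(5, 10)|²=245]]
2. A_y = 17  [[BA ⟂ BC ⇒ -7/2x+7y-105/2=0] ∩ [|A−(5, 10)|²=245]]
   so A = (19, 17)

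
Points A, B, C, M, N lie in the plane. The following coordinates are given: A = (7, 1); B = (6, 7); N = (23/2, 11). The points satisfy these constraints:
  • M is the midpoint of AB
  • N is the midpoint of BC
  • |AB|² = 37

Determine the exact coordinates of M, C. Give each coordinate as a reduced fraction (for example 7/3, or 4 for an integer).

1. M_x = 13/2  [2·M = A+B = (7, 1)+(6, 7)]
2. M_y = 4  [2·M = A+B = (7, 1)+(6, 7)]
   so M = (13/2, 4)
3. C_x = 17  [C = 2·N−B = 2·(23/2, 11)−(6, 7)]
4. C_y = 15  [C = 2·N−B = 2·(23/2, 11)−(6, 7)]
   so C = (17, 15)

M = (13/2, 4)
C = (17, 15)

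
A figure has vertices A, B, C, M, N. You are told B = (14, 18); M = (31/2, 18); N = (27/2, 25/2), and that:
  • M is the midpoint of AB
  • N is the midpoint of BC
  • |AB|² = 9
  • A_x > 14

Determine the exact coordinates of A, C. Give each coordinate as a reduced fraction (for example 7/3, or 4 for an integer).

A = (17, 18)
C = (13, 7)

1. A_x = 17  [A = 2·M−B = 2·(31/2, 18)−(14, 18)]
2. A_y = 18  [A = 2·M−B = 2·(31/2, 18)−(14, 18)]
   so A = (17, 18)
3. C_x = 13  [C = 2·N−B = 2·(27/2, 25/2)−(14, 18)]
4. C_y = 7  [C = 2·N−B = 2·(27/2, 25/2)−(14, 18)]
   so C = (13, 7)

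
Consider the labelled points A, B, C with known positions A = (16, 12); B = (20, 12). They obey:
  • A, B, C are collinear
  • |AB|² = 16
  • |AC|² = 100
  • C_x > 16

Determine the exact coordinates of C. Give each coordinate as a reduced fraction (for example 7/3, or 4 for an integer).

C = (26, 12)

1. C_x = 26  [[A, B, C are collinear ⇒ 4y-48=0] ∩ [|C−(16, 12)|²=100]]
2. C_y = 12  [[A, B, C are collinear ⇒ 4y-48=0] ∩ [|C−(16, 12)|²=100]]
   so C = (26, 12)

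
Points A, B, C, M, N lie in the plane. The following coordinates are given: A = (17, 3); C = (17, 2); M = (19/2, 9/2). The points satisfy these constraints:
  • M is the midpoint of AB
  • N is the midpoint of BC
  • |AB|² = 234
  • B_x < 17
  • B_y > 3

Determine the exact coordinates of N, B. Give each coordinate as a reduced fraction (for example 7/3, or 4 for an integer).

N = (19/2, 4)
B = (2, 6)

1. B_x = 2  [B = 2·M−A = 2·(19/2, 9/2)−(17, 3)]
2. B_y = 6  [B = 2·M−A = 2·(19/2, 9/2)−(17, 3)]
   so B = (2, 6)
3. N_x = 19/2  [2·N = B+C = (2, 6)+(17, 2)]
4. N_y = 4  [2·N = B+C = (2, 6)+(17, 2)]
   so N = (19/2, 4)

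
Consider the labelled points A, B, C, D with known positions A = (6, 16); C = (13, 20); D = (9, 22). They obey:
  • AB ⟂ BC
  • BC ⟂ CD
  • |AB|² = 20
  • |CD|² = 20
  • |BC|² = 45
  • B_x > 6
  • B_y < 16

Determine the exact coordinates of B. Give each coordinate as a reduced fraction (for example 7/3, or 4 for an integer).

B = (10, 14)

1. B_x = 10  [[BC ⟂ CD ⇒ 4x-2y-12=0] ∩ [|B−(6, 16)|²=20]]
2. B_y = 14  [[BC ⟂ CD ⇒ 4x-2y-12=0] ∩ [|B−(6, 16)|²=20]]
   so B = (10, 14)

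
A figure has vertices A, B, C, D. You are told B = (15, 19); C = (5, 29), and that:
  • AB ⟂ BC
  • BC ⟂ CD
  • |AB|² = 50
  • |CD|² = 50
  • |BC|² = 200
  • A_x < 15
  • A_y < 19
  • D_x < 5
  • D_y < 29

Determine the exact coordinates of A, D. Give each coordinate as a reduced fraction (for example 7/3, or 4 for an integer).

A = (10, 14)
D = (0, 24)

1. A_x = 10  [[AB ⟂ BC ⇒ 10x-10y+40=0] ∩ [|A−(15, 19)|²=50]]
2. A_y = 14  [[AB ⟂ BC ⇒ 10x-10y+40=0] ∩ [|A−(15, 19)|²=50]]
   so A = (10, 14)
3. D_x = 0  [[BC ⟂ CD ⇒ -10x+10y-240=0] ∩ [|D−(5, 29)|²=50]]
4. D_y = 24  [[BC ⟂ CD ⇒ -10x+10y-240=0] ∩ [|D−(5, 29)|²=50]]
   so D = (0, 24)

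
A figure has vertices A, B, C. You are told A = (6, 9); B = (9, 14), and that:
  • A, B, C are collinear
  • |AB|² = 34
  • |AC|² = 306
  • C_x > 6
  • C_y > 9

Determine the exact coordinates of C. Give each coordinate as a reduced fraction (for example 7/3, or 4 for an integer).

C = (15, 24)

1. C_x = 15  [[A, B, C are collinear ⇒ -5x+3y+3=0] ∩ [|C−(6, 9)|²=306]]
2. C_y = 24  [[A, B, C are collinear ⇒ -5x+3y+3=0] ∩ [|C−(6, 9)|²=306]]
   so C = (15, 24)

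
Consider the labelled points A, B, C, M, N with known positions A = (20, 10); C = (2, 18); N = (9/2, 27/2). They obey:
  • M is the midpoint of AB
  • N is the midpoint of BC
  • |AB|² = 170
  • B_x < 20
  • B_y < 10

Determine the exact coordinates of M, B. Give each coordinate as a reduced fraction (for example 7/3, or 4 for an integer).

1. B_x = 7  [B = 2·N−C = 2·(9/2, 27/2)−(2, 18)]
2. B_y = 9  [B = 2·N−C = 2·(9/2, 27/2)−(2, 18)]
   so B = (7, 9)
3. M_x = 27/2  [2·M = A+B = (20, 10)+(7, 9)]
4. M_y = 19/2  [2·M = A+B = (20, 10)+(7, 9)]
   so M = (27/2, 19/2)

M = (27/2, 19/2)
B = (7, 9)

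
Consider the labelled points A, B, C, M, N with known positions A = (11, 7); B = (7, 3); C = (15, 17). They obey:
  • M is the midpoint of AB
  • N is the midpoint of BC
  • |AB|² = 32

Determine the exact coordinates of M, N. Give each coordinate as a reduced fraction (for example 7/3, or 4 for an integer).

M = (9, 5)
N = (11, 10)

1. M_x = 9  [2·M = A+B = (11, 7)+(7, 3)]
2. M_y = 5  [2·M = A+B = (11, 7)+(7, 3)]
   so M = (9, 5)
3. N_x = 11  [2·N = B+C = (7, 3)+(15, 17)]
4. N_y = 10  [2·N = B+C = (7, 3)+(15, 17)]
   so N = (11, 10)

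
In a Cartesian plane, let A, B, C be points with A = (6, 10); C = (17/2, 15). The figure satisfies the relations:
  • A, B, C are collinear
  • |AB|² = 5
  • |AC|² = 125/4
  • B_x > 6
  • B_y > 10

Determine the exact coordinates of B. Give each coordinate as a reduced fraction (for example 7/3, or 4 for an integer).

B = (7, 12)

1. B_x = 7  [[A, B, C are collinear ⇒ 5x-5/2y-5=0] ∩ [|B−(6, 10)|²=5]]
2. B_y = 12  [[A, B, C are collinear ⇒ 5x-5/2y-5=0] ∩ [|B−(6, 10)|²=5]]
   so B = (7, 12)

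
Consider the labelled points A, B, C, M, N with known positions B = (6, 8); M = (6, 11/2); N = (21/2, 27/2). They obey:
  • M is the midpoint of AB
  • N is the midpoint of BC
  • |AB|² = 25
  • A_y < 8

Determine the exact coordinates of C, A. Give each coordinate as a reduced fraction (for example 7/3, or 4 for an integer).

1. A_x = 6  [A = 2·M−B = 2·(6, 11/2)−(6, 8)]
2. A_y = 3  [A = 2·M−B = 2·(6, 11/2)−(6, 8)]
   so A = (6, 3)
3. C_x = 15  [C = 2·N−B = 2·(21/2, 27/2)−(6, 8)]
4. C_y = 19  [C = 2·N−B = 2·(21/2, 27/2)−(6, 8)]
   so C = (15, 19)

C = (15, 19)
A = (6, 3)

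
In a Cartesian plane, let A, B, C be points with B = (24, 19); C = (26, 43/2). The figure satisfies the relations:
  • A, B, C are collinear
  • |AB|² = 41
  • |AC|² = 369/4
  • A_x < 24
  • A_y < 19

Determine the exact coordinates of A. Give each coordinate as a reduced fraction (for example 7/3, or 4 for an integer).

A = (20, 14)

1. A_x = 20  [[A, B, C are collinear ⇒ -5/2x+2y+22=0] ∩ [|A−(24, 19)|²=41]]
2. A_y = 14  [[A, B, C are collinear ⇒ -5/2x+2y+22=0] ∩ [|A−(24, 19)|²=41]]
   so A = (20, 14)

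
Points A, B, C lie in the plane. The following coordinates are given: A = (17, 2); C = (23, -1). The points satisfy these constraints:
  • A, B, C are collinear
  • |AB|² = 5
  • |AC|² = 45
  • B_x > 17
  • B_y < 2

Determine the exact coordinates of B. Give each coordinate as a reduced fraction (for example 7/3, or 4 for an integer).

1. B_x = 19  [[A, B, C are collinear ⇒ -3x-6y+63=0] ∩ [|B−(17, 2)|²=5]]
2. B_y = 1  [[A, B, C are collinear ⇒ -3x-6y+63=0] ∩ [|B−(17, 2)|²=5]]
   so B = (19, 1)

B = (19, 1)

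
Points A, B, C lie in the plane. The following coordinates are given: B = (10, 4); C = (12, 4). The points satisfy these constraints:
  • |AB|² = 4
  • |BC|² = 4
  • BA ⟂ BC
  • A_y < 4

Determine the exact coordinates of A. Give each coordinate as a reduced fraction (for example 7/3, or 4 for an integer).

A = (10, 2)

1. A_x = 10  [[BA ⟂ BC ⇒ 2x-20=0] ∩ [|A−(10, 4)|²=4]]
2. A_y = 2  [[BA ⟂ BC ⇒ 2x-20=0] ∩ [|A−(10, 4)|²=4]]
   so A = (10, 2)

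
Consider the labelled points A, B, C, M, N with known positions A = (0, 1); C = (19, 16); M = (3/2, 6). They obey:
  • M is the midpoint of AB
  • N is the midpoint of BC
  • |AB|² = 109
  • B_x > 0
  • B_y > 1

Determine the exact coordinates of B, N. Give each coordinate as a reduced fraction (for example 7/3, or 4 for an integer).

B = (3, 11)
N = (11, 27/2)

1. B_x = 3  [B = 2·M−A = 2·(3/2, 6)−(0, 1)]
2. B_y = 11  [B = 2·M−A = 2·(3/2, 6)−(0, 1)]
   so B = (3, 11)
3. N_x = 11  [2·N = B+C = (3, 11)+(19, 16)]
4. N_y = 27/2  [2·N = B+C = (3, 11)+(19, 16)]
   so N = (11, 27/2)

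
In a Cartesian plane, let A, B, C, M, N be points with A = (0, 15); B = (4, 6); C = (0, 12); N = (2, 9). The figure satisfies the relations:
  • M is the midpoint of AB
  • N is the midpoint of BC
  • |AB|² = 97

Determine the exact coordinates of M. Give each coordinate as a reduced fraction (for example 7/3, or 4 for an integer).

1. M_x = 2  [2·M = A+B = (0, 15)+(4, 6)]
2. M_y = 21/2  [2·M = A+B = (0, 15)+(4, 6)]
   so M = (2, 21/2)

M = (2, 21/2)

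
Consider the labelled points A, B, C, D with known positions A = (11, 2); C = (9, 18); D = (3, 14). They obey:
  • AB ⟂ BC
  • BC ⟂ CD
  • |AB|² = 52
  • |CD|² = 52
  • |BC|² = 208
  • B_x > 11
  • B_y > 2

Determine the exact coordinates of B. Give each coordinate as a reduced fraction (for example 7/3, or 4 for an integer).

B = (17, 6)

1. B_x = 17  [[BC ⟂ CD ⇒ 6x+4y-126=0] ∩ [|B−(11, 2)|²=52]]
2. B_y = 6  [[BC ⟂ CD ⇒ 6x+4y-126=0] ∩ [|B−(11, 2)|²=52]]
   so B = (17, 6)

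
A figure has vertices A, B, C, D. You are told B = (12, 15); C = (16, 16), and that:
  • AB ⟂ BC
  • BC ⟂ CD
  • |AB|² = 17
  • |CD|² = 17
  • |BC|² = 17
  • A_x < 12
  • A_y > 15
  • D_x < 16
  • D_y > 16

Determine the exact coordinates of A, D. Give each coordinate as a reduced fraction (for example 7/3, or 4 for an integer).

1. A_x = 11  [[AB ⟂ BC ⇒ -4x-1y+63=0] ∩ [|A−(12, 15)|²=17]]
2. A_y = 19  [[AB ⟂ BC ⇒ -4x-1y+63=0] ∩ [|A−(12, 15)|²=17]]
   so A = (11, 19)
3. D_x = 15  [[BC ⟂ CD ⇒ 4x+1y-80=0] ∩ [|D−(16, 16)|²=17]]
4. D_y = 20  [[BC ⟂ CD ⇒ 4x+1y-80=0] ∩ [|D−(16, 16)|²=17]]
   so D = (15, 20)

A = (11, 19)
D = (15, 20)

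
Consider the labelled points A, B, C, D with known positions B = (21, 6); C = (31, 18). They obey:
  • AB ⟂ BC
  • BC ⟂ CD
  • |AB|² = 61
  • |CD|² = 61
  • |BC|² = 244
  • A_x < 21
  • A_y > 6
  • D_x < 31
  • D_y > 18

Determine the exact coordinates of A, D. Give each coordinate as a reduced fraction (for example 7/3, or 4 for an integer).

A = (15, 11)
D = (25, 23)

1. A_x = 15  [[AB ⟂ BC ⇒ -10x-12y+282=0] ∩ [|A−(21, 6)|²=61]]
2. A_y = 11  [[AB ⟂ BC ⇒ -10x-12y+282=0] ∩ [|A−(21, 6)|²=61]]
   so A = (15, 11)
3. D_x = 25  [[BC ⟂ CD ⇒ 10x+12y-526=0] ∩ [|D−(31, 18)|²=61]]
4. D_y = 23  [[BC ⟂ CD ⇒ 10x+12y-526=0] ∩ [|D−(31, 18)|²=61]]
   so D = (25, 23)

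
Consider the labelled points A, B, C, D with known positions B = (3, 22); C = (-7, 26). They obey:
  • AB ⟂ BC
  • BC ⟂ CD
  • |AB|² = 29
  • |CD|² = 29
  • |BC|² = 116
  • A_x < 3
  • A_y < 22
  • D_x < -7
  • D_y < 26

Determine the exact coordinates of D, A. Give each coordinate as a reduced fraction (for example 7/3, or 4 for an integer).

1. D_x = -9  [[BC ⟂ CD ⇒ -10x+4y-174=0] ∩ [|D−(-7, 26)|²=29]]
2. D_y = 21  [[BC ⟂ CD ⇒ -10x+4y-174=0] ∩ [|D−(-7, 26)|²=29]]
   so D = (-9, 21)
3. A_x = 1  [[AB ⟂ BC ⇒ 10x-4y+58=0] ∩ [|A−(3, 22)|²=29]]
4. A_y = 17  [[AB ⟂ BC ⇒ 10x-4y+58=0] ∩ [|A−(3, 22)|²=29]]
   so A = (1, 17)

D = (-9, 21)
A = (1, 17)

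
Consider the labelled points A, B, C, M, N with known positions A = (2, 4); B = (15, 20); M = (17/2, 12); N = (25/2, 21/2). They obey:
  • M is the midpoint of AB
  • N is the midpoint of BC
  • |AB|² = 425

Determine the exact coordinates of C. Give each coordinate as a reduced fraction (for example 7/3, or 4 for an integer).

C = (10, 1)

1. C_x = 10  [C = 2·N−B = 2·(25/2, 21/2)−(15, 20)]
2. C_y = 1  [C = 2·N−B = 2·(25/2, 21/2)−(15, 20)]
   so C = (10, 1)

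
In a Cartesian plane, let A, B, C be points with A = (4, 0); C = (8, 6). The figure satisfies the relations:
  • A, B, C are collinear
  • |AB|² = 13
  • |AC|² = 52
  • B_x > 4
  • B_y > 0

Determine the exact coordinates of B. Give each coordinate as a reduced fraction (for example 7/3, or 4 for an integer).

1. B_x = 6  [[A, B, C are collinear ⇒ 6x-4y-24=0] ∩ [|B−(4, 0)|²=13]]
2. B_y = 3  [[A, B, C are collinear ⇒ 6x-4y-24=0] ∩ [|B−(4, 0)|²=13]]
   so B = (6, 3)

B = (6, 3)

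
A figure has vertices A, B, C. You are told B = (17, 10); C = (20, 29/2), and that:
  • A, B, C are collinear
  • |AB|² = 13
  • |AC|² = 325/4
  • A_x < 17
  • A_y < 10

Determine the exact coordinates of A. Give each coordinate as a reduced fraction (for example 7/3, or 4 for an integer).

1. A_x = 15  [[A, B, C are collinear ⇒ -9/2x+3y+93/2=0] ∩ [|A−(17, 10)|²=13]]
2. A_y = 7  [[A, B, C are collinear ⇒ -9/2x+3y+93/2=0] ∩ [|A−(17, 10)|²=13]]
   so A = (15, 7)

A = (15, 7)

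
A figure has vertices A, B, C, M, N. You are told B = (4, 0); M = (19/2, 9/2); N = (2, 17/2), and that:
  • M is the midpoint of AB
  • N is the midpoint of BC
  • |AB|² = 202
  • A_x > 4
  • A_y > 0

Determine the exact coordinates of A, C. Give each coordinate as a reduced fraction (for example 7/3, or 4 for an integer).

A = (15, 9)
C = (0, 17)

1. A_x = 15  [A = 2·M−B = 2·(19/2, 9/2)−(4, 0)]
2. A_y = 9  [A = 2·M−B = 2·(19/2, 9/2)−(4, 0)]
   so A = (15, 9)
3. C_x = 0  [C = 2·N−B = 2·(2, 17/2)−(4, 0)]
4. C_y = 17  [C = 2·N−B = 2·(2, 17/2)−(4, 0)]
   so C = (0, 17)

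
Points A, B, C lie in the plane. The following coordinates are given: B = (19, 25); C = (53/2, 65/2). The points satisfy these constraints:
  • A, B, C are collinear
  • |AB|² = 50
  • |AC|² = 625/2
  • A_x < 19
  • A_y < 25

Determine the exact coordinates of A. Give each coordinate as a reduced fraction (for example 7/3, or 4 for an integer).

A = (14, 20)

1. A_x = 14  [[A, B, C are collinear ⇒ -15/2x+15/2y-45=0] ∩ [|A−(19, 25)|²=50]]
2. A_y = 20  [[A, B, C are collinear ⇒ -15/2x+15/2y-45=0] ∩ [|A−(19, 25)|²=50]]
   so A = (14, 20)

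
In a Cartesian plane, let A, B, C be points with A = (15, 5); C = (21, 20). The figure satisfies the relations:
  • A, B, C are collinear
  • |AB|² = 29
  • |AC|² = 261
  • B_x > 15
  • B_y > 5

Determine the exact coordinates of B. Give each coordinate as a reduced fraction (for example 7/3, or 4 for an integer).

B = (17, 10)

1. B_x = 17  [[A, B, C are collinear ⇒ 15x-6y-195=0] ∩ [|B−(15, 5)|²=29]]
2. B_y = 10  [[A, B, C are collinear ⇒ 15x-6y-195=0] ∩ [|B−(15, 5)|²=29]]
   so B = (17, 10)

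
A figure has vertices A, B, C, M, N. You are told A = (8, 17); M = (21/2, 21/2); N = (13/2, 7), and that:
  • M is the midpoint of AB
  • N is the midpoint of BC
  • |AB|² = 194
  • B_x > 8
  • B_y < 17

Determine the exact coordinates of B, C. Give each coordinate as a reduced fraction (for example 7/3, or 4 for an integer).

B = (13, 4)
C = (0, 10)

1. B_x = 13  [B = 2·M−A = 2·(21/2, 21/2)−(8, 17)]
2. B_y = 4  [B = 2·M−A = 2·(21/2, 21/2)−(8, 17)]
   so B = (13, 4)
3. C_x = 0  [C = 2·N−B = 2·(13/2, 7)−(13, 4)]
4. C_y = 10  [C = 2·N−B = 2·(13/2, 7)−(13, 4)]
   so C = (0, 10)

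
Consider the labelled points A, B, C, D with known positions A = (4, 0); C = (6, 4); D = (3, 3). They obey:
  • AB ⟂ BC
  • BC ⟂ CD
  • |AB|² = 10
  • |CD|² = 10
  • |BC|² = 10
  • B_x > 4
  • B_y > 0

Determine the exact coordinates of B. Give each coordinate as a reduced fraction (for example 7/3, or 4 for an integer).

B = (7, 1)

1. B_x = 7  [[BC ⟂ CD ⇒ 3x+1y-22=0] ∩ [|B−(4, 0)|²=10]]
2. B_y = 1  [[BC ⟂ CD ⇒ 3x+1y-22=0] ∩ [|B−(4, 0)|²=10]]
   so B = (7, 1)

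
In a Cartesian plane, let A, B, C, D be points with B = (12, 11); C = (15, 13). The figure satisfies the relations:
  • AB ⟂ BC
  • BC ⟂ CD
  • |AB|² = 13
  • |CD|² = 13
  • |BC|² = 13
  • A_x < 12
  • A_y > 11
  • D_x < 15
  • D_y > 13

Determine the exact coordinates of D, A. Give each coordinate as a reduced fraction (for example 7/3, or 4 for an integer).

1. D_x = 13  [[BC ⟂ CD ⇒ 3x+2y-71=0] ∩ [|D−(15, 13)|²=13]]
2. D_y = 16  [[BC ⟂ CD ⇒ 3x+2y-71=0] ∩ [|D−(15, 13)|²=13]]
   so D = (13, 16)
3. A_x = 10  [[AB ⟂ BC ⇒ -3x-2y+58=0] ∩ [|A−(12, 11)|²=13]]
4. A_y = 14  [[AB ⟂ BC ⇒ -3x-2y+58=0] ∩ [|A−(12, 11)|²=13]]
   so A = (10, 14)

D = (13, 16)
A = (10, 14)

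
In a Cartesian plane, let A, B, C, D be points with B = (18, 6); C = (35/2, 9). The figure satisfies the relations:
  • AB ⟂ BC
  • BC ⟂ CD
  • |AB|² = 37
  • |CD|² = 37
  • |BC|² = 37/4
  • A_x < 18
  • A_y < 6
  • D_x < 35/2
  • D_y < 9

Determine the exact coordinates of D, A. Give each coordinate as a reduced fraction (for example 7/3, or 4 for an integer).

D = (23/2, 8)
A = (12, 5)

1. D_x = 23/2  [[BC ⟂ CD ⇒ -1/2x+3y-73/4=0] ∩ [|D−(35/2, 9)|²=37]]
2. D_y = 8  [[BC ⟂ CD ⇒ -1/2x+3y-73/4=0] ∩ [|D−(35/2, 9)|²=37]]
   so D = (23/2, 8)
3. A_x = 12  [[AB ⟂ BC ⇒ 1/2x-3y+9=0] ∩ [|A−(18, 6)|²=37]]
4. A_y = 5  [[AB ⟂ BC ⇒ 1/2x-3y+9=0] ∩ [|A−(18, 6)|²=37]]
   so A = (12, 5)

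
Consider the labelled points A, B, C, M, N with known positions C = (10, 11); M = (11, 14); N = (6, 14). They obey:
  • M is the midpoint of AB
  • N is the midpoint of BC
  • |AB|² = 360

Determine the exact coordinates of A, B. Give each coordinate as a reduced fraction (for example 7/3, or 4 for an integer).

A = (20, 11)
B = (2, 17)

1. B_x = 2  [B = 2·N−C = 2·(6, 14)−(10, 11)]
2. B_y = 17  [B = 2·N−C = 2·(6, 14)−(10, 11)]
   so B = (2, 17)
3. A_x = 20  [A = 2·M−B = 2·(11, 14)−(2, 17)]
4. A_y = 11  [A = 2·M−B = 2·(11, 14)−(2, 17)]
   so A = (20, 11)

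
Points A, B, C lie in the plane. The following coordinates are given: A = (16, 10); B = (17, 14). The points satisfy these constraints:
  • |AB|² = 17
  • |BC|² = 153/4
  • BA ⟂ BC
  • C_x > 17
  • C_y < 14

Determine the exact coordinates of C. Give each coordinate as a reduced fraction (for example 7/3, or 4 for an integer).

C = (23, 25/2)

1. C_x = 23  [[BA ⟂ BC ⇒ -1x-4y+73=0] ∩ [|C−(17, 14)|²=153/4]]
2. C_y = 25/2  [[BA ⟂ BC ⇒ -1x-4y+73=0] ∩ [|C−(17, 14)|²=153/4]]
   so C = (23, 25/2)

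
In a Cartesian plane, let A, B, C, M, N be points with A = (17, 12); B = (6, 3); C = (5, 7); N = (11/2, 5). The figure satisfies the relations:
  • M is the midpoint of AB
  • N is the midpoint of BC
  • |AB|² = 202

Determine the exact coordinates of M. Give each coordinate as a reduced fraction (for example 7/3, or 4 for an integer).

M = (23/2, 15/2)

1. M_x = 23/2  [2·M = A+B = (17, 12)+(6, 3)]
2. M_y = 15/2  [2·M = A+B = (17, 12)+(6, 3)]
   so M = (23/2, 15/2)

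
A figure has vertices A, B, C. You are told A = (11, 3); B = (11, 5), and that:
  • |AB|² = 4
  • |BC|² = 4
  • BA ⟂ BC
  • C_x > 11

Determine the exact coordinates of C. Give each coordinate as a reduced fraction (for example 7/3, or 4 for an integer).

1. C_x = 13  [[BA ⟂ BC ⇒ -2y+10=0] ∩ [|C−(11, 5)|²=4]]
2. C_y = 5  [[BA ⟂ BC ⇒ -2y+10=0] ∩ [|C−(11, 5)|²=4]]
   so C = (13, 5)

C = (13, 5)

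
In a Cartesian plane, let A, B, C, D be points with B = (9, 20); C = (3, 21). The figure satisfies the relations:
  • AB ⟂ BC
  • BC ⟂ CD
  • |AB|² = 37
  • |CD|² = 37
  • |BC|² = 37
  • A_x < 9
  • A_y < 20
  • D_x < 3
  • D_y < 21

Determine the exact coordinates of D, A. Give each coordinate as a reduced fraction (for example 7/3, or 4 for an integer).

1. D_x = 2  [[BC ⟂ CD ⇒ -6x+1y-3=0] ∩ [|D−(3, 21)|²=37]]
2. D_y = 15  [[BC ⟂ CD ⇒ -6x+1y-3=0] ∩ [|D−(3, 21)|²=37]]
   so D = (2, 15)
3. A_x = 8  [[AB ⟂ BC ⇒ 6x-1y-34=0] ∩ [|A−(9, 20)|²=37]]
4. A_y = 14  [[AB ⟂ BC ⇒ 6x-1y-34=0] ∩ [|A−(9, 20)|²=37]]
   so A = (8, 14)

D = (2, 15)
A = (8, 14)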